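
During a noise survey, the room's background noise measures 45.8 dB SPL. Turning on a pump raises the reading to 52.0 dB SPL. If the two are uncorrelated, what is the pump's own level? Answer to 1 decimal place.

Remove the background by subtracting linear intensities:
L_src = 10·log₁₀(10^(52.0/10) − 10^(45.8/10)) = 10·log₁₀(120500) = 50.8 dB SPL.

50.8 dB SPL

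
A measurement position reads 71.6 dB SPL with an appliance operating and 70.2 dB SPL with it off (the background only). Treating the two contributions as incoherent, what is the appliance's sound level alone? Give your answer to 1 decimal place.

Subtract intensities: L_src = 10·log₁₀(10^(L_total/10) − 10^(L_bg/10)).
L_src = 10·log₁₀(10^(71.6/10) − 10^(70.2/10)) = 10·log₁₀(3983000) = 66.0 dB SPL.

66.0 dB SPL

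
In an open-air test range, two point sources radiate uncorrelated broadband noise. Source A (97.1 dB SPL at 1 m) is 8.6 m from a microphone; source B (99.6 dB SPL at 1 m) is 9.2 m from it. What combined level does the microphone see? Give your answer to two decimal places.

82.48 dB SPL

At the listener: L_A = 97.1 − 20·log₁₀(8.6) = 78.410 dB; L_B = 99.6 − 20·log₁₀(9.2) = 80.324 dB.
Combined: 10·log₁₀(10^(78.410/10)+10^(80.324/10)) = 82.48 dB SPL.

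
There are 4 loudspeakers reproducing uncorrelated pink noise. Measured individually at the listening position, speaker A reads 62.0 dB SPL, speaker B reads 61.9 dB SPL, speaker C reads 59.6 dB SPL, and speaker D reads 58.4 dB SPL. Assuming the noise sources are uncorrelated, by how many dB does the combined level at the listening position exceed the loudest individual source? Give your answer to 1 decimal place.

Add the sources as powers (linear), then convert back to dB:
L_total = 10·log₁₀(10^(62.0/10) + 10^(61.9/10) + 10^(59.6/10) + 10^(58.4/10)) = 66.76 dB SPL.
Excess over the loudest (62.0 dB): 66.76 − 62.0 = 4.8 dB.

4.8 dB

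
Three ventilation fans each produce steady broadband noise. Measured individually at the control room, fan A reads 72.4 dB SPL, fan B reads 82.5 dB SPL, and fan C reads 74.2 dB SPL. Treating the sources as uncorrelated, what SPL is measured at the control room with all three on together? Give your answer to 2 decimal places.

83.45 dB SPL

Incoherent sources sum as intensities:
L_total = 10·log₁₀(10^(72.4/10) + 10^(82.5/10) + 10^(74.2/10)) = 10·log₁₀(221500000) = 83.45 dB SPL.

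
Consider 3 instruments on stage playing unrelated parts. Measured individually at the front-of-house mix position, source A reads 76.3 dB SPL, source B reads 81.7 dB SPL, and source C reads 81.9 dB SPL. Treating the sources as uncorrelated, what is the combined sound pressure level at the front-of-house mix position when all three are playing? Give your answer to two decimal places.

85.38 dB SPL

Add the sources as powers (linear), then convert back to dB:
L_total = 10·log₁₀(10^(76.3/10) + 10^(81.7/10) + 10^(81.9/10)) = 10·log₁₀(345500000) = 85.38 dB SPL.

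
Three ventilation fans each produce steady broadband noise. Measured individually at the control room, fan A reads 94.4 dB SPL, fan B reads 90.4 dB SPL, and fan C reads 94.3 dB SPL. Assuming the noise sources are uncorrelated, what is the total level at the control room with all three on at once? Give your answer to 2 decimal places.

98.16 dB SPL

Uncorrelated sources add in intensity (power), not in dB.
L_total = 10·log₁₀(10^(94.4/10) + 10^(90.4/10) + 10^(94.3/10)) = 10·log₁₀(6542000000) = 98.16 dB SPL.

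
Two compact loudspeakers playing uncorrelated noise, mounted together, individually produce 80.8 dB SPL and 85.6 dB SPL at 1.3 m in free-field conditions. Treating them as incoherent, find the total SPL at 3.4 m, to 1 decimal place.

78.5 dB SPL

Combined at 1.3 m: 10·log₁₀(10^(80.8/10)+10^(85.6/10)) = 86.84 dB SPL.
Then apply −20·log₁₀(3.4/1.3) = -8.35 dB → 78.5 dB SPL.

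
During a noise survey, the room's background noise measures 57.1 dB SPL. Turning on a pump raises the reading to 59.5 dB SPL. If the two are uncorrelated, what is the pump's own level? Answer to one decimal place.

55.8 dB SPL

Background correction is a power subtraction:
L_src = 10·log₁₀(10^(59.5/10) − 10^(57.1/10)) = 10·log₁₀(378400) = 55.8 dB SPL.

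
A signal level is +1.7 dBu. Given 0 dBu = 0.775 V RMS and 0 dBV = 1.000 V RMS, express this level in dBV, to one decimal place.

-0.5 dBV

The offset between the scales is 20·log₁₀(0.775/1.000) = −2.214 dB.
So dBV = +1.7 − 2.214 = -0.5 dBV.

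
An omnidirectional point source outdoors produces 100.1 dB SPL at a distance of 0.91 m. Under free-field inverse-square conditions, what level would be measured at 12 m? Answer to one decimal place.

For a point source in a free field, ΔL = −20·log₁₀(d₂/d₁).
ΔL = −20·log₁₀(12/0.91) = -22.40 dB, so L₂ = 100.1 + (-22.40) = 77.7 dB SPL.

77.7 dB SPL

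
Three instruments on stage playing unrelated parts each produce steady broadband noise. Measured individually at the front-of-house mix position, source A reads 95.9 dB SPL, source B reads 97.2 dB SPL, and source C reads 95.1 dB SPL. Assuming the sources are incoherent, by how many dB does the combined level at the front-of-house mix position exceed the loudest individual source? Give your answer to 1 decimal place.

Uncorrelated sources add in intensity (power), not in dB.
L_total = 10·log₁₀(10^(95.9/10) + 10^(97.2/10) + 10^(95.1/10)) = 100.93 dB SPL.
Excess over the loudest (97.2 dB): 100.93 − 97.2 = 3.7 dB.

3.7 dB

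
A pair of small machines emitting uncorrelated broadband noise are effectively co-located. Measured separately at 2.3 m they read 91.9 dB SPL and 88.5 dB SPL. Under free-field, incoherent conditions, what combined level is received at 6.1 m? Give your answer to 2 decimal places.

85.06 dB SPL

Combined at 2.3 m: 10·log₁₀(10^(91.9/10)+10^(88.5/10)) = 93.535 dB SPL.
Then apply −20·log₁₀(6.1/2.3) = -8.472 dB → 85.06 dB SPL.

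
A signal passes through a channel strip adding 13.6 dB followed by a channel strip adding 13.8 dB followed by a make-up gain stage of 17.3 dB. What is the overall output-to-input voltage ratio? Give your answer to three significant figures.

172

Net gain = 13.6 + 13.8 + 17.3 = 44.7 dB.
Voltage ratio = 10^(44.7/20) = 172.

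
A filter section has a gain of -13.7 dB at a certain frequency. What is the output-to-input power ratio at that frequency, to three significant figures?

Power ratio = 10^(dB/10).
10^(-13.7/10) = 10^(-1.370) = 0.0427.

0.0427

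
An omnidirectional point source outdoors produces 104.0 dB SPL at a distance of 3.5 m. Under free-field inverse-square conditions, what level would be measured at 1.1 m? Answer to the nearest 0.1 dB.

Free-field point source: level drops by 20·log₁₀ of the distance ratio.
ΔL = −20·log₁₀(1.1/3.5) = 10.05 dB, so L₂ = 104.0 + (10.05) = 114.1 dB SPL.

114.1 dB SPL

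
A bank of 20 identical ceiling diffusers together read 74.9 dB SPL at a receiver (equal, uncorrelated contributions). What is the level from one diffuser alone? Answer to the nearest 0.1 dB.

20 equal incoherent sources add 10·log₁₀(20) = 13.01 dB over one source.
L_one = 74.9 − 13.01 = 61.9 dB SPL.

61.9 dB SPL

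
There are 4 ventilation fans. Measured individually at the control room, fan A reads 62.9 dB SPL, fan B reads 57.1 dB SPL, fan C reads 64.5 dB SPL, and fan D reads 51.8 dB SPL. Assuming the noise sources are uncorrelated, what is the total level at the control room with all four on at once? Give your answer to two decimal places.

Add the sources as powers (linear), then convert back to dB:
L_total = 10·log₁₀(10^(62.9/10) + 10^(57.1/10) + 10^(64.5/10) + 10^(51.8/10)) = 10·log₁₀(5432000) = 67.35 dB SPL.

67.35 dB SPL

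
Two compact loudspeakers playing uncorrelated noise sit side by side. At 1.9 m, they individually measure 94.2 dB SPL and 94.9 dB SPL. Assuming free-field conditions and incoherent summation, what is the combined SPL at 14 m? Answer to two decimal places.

80.23 dB SPL

Combined at 1.9 m: 10·log₁₀(10^(94.2/10)+10^(94.9/10)) = 97.574 dB SPL.
Then apply −20·log₁₀(14/1.9) = -17.347 dB → 80.23 dB SPL.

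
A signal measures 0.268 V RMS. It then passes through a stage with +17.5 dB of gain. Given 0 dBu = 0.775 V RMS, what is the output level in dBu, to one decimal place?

+8.3 dBu

Input level: 20·log₁₀(0.268/0.775) = -9.22 dBu.
Output: -9.22 + 17.5 = +8.3 dBu.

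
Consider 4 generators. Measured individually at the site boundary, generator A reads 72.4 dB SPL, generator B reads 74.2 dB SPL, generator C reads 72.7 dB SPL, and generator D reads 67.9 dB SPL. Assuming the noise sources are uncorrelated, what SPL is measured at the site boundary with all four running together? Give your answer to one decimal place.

Add the sources as powers (linear), then convert back to dB:
L_total = 10·log₁₀(10^(72.4/10) + 10^(74.2/10) + 10^(72.7/10) + 10^(67.9/10)) = 10·log₁₀(68470000) = 78.4 dB SPL.

78.4 dB SPL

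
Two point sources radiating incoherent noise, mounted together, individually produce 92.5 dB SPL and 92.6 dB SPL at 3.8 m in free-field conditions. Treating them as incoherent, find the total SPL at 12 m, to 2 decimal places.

Combined at 3.8 m: 10·log₁₀(10^(92.5/10)+10^(92.6/10)) = 95.561 dB SPL.
Then apply −20·log₁₀(12/3.8) = -9.988 dB → 85.57 dB SPL.

85.57 dB SPL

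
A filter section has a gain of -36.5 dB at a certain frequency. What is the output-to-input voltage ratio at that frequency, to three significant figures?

Voltage ratio = 10^(dB/20).
10^(-36.5/20) = 10^(-1.825) = 0.0150.

0.0150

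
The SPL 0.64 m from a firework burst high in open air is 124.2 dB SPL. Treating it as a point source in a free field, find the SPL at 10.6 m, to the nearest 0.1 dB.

For a point source in a free field, ΔL = −20·log₁₀(d₂/d₁).
ΔL = −20·log₁₀(10.6/0.64) = -24.38 dB, so L₂ = 124.2 + (-24.38) = 99.8 dB SPL.

99.8 dB SPL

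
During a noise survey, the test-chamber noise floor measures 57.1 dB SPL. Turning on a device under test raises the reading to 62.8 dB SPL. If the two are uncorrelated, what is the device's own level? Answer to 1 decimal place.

61.4 dB SPL

Remove the background by subtracting linear intensities:
L_src = 10·log₁₀(10^(62.8/10) − 10^(57.1/10)) = 10·log₁₀(1393000) = 61.4 dB SPL.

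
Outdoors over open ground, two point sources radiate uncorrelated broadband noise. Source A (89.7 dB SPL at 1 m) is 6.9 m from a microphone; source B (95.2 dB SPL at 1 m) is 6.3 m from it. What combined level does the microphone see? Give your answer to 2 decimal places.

At the listener: L_A = 89.7 − 20·log₁₀(6.9) = 72.923 dB; L_B = 95.2 − 20·log₁₀(6.3) = 79.213 dB.
Combined: 10·log₁₀(10^(72.923/10)+10^(79.213/10)) = 80.13 dB SPL.

80.13 dB SPL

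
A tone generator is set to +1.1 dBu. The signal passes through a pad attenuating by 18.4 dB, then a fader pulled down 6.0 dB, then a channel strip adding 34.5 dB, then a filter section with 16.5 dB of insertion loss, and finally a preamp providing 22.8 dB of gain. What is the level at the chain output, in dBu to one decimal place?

+17.5 dBu

Cascaded gains and losses add directly in dB.
+1.1 − 18.4 − 6.0 + 34.5 − 16.5 + 22.8 = +17.5 dBu.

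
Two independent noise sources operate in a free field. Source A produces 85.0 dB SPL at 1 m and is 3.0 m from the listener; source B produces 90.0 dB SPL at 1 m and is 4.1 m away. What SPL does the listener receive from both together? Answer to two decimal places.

79.76 dB SPL

At the listener: L_A = 85.0 − 20·log₁₀(3.0) = 75.458 dB; L_B = 90.0 − 20·log₁₀(4.1) = 77.744 dB.
Combined: 10·log₁₀(10^(75.458/10)+10^(77.744/10)) = 79.76 dB SPL.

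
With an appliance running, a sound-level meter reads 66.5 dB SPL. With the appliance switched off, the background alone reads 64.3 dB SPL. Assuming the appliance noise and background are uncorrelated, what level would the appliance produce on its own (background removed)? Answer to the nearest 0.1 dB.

Subtract intensities: L_src = 10·log₁₀(10^(L_total/10) − 10^(L_bg/10)).
L_src = 10·log₁₀(10^(66.5/10) − 10^(64.3/10)) = 10·log₁₀(1775000) = 62.5 dB SPL.

62.5 dB SPL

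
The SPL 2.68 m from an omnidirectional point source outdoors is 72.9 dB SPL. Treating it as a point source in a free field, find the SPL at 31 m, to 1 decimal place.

51.6 dB SPL

For a point source in a free field, ΔL = −20·log₁₀(d₂/d₁).
ΔL = −20·log₁₀(31/2.68) = -21.26 dB, so L₂ = 72.9 + (-21.26) = 51.6 dB SPL.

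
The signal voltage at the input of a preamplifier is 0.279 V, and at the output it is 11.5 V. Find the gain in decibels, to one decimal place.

Voltage ratio → dB uses the 20·log₁₀ form:
20·log₁₀(11.5/0.279) = 20·log₁₀(41.22) = 32.3 dB.

32.3 dB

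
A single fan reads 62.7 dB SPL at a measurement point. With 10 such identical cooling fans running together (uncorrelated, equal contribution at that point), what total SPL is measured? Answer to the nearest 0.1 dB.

72.7 dB SPL

10 equal incoherent sources raise the level by 10·log₁₀(10) = 10.00 dB.
L_total = 62.7 + 10.00 = 72.7 dB SPL.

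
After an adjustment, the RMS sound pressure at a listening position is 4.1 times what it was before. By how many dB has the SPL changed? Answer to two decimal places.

Sound pressure is an amplitude quantity: ΔL = 20·log₁₀(p₂/p₁).
20·log₁₀(4.1) = 12.26 dB.

12.26 dB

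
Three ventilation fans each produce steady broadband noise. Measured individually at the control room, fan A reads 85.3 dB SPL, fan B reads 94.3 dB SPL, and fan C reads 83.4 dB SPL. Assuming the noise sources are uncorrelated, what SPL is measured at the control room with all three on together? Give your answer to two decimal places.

Incoherent sources sum as intensities:
L_total = 10·log₁₀(10^(85.3/10) + 10^(94.3/10) + 10^(83.4/10)) = 10·log₁₀(3249000000) = 95.12 dB SPL.

95.12 dB SPL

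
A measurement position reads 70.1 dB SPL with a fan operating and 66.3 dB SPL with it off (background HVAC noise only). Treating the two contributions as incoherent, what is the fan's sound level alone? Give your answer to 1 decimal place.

Subtract intensities: L_src = 10·log₁₀(10^(L_total/10) − 10^(L_bg/10)).
L_src = 10·log₁₀(10^(70.1/10) − 10^(66.3/10)) = 10·log₁₀(5967000) = 67.8 dB SPL.

67.8 dB SPL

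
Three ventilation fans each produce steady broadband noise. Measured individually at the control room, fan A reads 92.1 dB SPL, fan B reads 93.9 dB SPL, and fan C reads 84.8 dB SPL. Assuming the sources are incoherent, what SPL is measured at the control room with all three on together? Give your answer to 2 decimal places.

Incoherent sources sum as intensities:
L_total = 10·log₁₀(10^(92.1/10) + 10^(93.9/10) + 10^(84.8/10)) = 10·log₁₀(4379000000) = 96.41 dB SPL.

96.41 dB SPL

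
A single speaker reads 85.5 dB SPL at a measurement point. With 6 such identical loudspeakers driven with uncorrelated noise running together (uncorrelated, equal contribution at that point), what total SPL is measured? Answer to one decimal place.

93.3 dB SPL

6 equal incoherent sources raise the level by 10·log₁₀(6) = 7.78 dB.
L_total = 85.5 + 7.78 = 93.3 dB SPL.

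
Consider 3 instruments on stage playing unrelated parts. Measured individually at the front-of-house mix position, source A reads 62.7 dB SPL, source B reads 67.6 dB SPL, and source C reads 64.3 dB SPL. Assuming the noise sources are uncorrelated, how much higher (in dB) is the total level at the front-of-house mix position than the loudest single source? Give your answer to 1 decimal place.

Uncorrelated sources add in intensity (power), not in dB.
L_total = 10·log₁₀(10^(62.7/10) + 10^(67.6/10) + 10^(64.3/10)) = 70.13 dB SPL.
Excess over the loudest (67.6 dB): 70.13 − 67.6 = 2.5 dB.

2.5 dB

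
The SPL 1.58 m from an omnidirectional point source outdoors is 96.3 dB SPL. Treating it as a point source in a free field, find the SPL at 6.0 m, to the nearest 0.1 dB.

84.7 dB SPL

Free-field point source: level drops by 20·log₁₀ of the distance ratio.
ΔL = −20·log₁₀(6.0/1.58) = -11.59 dB, so L₂ = 96.3 + (-11.59) = 84.7 dB SPL.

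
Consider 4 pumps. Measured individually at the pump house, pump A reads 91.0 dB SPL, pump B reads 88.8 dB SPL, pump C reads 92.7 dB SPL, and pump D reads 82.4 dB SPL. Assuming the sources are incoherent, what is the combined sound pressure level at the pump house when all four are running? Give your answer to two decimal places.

Incoherent sources sum as intensities:
L_total = 10·log₁₀(10^(91.0/10) + 10^(88.8/10) + 10^(92.7/10) + 10^(82.4/10)) = 10·log₁₀(4053000000) = 96.08 dB SPL.

96.08 dB SPL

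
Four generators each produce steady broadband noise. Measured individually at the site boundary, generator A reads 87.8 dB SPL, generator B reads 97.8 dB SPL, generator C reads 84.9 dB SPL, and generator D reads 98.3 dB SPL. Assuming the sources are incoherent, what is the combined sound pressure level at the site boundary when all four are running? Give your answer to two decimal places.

Add the sources as powers (linear), then convert back to dB:
L_total = 10·log₁₀(10^(87.8/10) + 10^(97.8/10) + 10^(84.9/10) + 10^(98.3/10)) = 10·log₁₀(13698000000) = 101.37 dB SPL.

101.37 dB SPL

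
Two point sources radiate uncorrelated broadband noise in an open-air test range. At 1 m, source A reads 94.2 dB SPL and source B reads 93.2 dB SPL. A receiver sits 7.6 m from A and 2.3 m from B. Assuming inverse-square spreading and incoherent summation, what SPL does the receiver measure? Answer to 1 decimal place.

At the listener: L_A = 94.2 − 20·log₁₀(7.6) = 76.58 dB; L_B = 93.2 − 20·log₁₀(2.3) = 85.97 dB.
Combined: 10·log₁₀(10^(76.58/10)+10^(85.97/10)) = 86.4 dB SPL.

86.4 dB SPL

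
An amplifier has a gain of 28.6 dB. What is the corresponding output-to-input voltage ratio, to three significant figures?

26.9

Voltage ratio = 10^(dB/20).
10^(28.6/20) = 10^(1.430) = 26.9.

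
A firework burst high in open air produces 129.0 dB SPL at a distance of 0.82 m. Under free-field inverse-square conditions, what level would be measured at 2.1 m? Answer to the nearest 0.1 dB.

120.8 dB SPL

Free-field point source: level drops by 20·log₁₀ of the distance ratio.
ΔL = −20·log₁₀(2.1/0.82) = -8.17 dB, so L₂ = 129.0 + (-8.17) = 120.8 dB SPL.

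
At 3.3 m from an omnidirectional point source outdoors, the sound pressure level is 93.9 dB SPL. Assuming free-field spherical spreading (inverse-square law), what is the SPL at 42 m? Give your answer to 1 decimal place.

Free-field point source: level drops by 20·log₁₀ of the distance ratio.
ΔL = −20·log₁₀(42/3.3) = -22.09 dB, so L₂ = 93.9 + (-22.09) = 71.8 dB SPL.

71.8 dB SPL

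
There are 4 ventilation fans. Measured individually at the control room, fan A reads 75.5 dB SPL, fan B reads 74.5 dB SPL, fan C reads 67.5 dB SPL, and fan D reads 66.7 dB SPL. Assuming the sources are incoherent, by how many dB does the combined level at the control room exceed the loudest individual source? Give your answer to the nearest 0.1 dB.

3.2 dB

Uncorrelated sources add in intensity (power), not in dB.
L_total = 10·log₁₀(10^(75.5/10) + 10^(74.5/10) + 10^(67.5/10) + 10^(66.7/10)) = 78.69 dB SPL.
Excess over the loudest (75.5 dB): 78.69 − 75.5 = 3.2 dB.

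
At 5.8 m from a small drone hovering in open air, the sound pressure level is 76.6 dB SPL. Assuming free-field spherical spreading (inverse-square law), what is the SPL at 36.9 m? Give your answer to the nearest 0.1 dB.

60.5 dB SPL

For a point source in a free field, ΔL = −20·log₁₀(d₂/d₁).
ΔL = −20·log₁₀(36.9/5.8) = -16.07 dB, so L₂ = 76.6 + (-16.07) = 60.5 dB SPL.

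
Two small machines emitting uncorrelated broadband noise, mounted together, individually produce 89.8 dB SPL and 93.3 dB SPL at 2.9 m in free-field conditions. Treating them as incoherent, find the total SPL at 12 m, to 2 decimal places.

82.57 dB SPL

Combined at 2.9 m: 10·log₁₀(10^(89.8/10)+10^(93.3/10)) = 94.904 dB SPL.
Then apply −20·log₁₀(12/2.9) = -12.336 dB → 82.57 dB SPL.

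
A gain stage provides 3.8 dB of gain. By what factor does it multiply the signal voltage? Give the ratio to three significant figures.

Voltage ratio = 10^(dB/20).
10^(3.8/20) = 10^(0.1900) = 1.55.

1.55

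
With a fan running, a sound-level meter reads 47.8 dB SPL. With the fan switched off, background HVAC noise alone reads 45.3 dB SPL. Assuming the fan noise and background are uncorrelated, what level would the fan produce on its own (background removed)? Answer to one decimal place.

Subtract intensities: L_src = 10·log₁₀(10^(L_total/10) − 10^(L_bg/10)).
L_src = 10·log₁₀(10^(47.8/10) − 10^(45.3/10)) = 10·log₁₀(26370) = 44.2 dB SPL.

44.2 dB SPL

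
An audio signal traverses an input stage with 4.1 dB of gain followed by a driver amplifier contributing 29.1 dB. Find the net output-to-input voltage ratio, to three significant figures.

Net gain = 4.1 + 29.1 = 33.2 dB.
Voltage ratio = 10^(33.2/20) = 45.7.

45.7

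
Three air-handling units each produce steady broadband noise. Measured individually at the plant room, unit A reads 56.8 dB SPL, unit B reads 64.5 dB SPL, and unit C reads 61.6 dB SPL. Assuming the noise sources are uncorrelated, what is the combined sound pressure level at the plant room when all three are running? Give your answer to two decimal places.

66.76 dB SPL

Uncorrelated sources add in intensity (power), not in dB.
L_total = 10·log₁₀(10^(56.8/10) + 10^(64.5/10) + 10^(61.6/10)) = 10·log₁₀(4742000) = 66.76 dB SPL.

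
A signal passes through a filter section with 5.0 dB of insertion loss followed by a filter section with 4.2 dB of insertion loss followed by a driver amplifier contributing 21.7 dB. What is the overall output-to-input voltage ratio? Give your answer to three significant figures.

Net gain = (−5.0) + (−4.2) + 21.7 = 12.5 dB.
Voltage ratio = 10^(12.5/20) = 4.22.

4.22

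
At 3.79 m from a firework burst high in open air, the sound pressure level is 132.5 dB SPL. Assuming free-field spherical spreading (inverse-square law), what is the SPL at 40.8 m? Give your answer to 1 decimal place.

Free-field point source: level drops by 20·log₁₀ of the distance ratio.
ΔL = −20·log₁₀(40.8/3.79) = -20.64 dB, so L₂ = 132.5 + (-20.64) = 111.9 dB SPL.

111.9 dB SPL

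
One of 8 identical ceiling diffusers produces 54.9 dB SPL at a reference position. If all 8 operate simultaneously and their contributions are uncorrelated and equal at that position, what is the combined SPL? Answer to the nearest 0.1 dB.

8 equal incoherent sources raise the level by 10·log₁₀(8) = 9.03 dB.
L_total = 54.9 + 9.03 = 63.9 dB SPL.

63.9 dB SPL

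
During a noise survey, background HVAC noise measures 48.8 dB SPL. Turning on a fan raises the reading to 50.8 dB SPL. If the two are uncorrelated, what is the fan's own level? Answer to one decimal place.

Remove the background by subtracting linear intensities:
L_src = 10·log₁₀(10^(50.8/10) − 10^(48.8/10)) = 10·log₁₀(44370) = 46.5 dB SPL.

46.5 dB SPL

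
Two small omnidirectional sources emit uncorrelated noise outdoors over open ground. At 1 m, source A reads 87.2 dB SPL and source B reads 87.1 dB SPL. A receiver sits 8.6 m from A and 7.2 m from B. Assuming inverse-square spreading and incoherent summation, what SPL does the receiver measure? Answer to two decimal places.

At the listener: L_A = 87.2 − 20·log₁₀(8.6) = 68.510 dB; L_B = 87.1 − 20·log₁₀(7.2) = 69.953 dB.
Combined: 10·log₁₀(10^(68.510/10)+10^(69.953/10)) = 72.30 dB SPL.

72.30 dB SPL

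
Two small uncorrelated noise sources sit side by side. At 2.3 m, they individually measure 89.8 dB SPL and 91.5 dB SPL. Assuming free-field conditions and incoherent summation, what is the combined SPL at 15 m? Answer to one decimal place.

77.5 dB SPL

Combined at 2.3 m: 10·log₁₀(10^(89.8/10)+10^(91.5/10)) = 93.74 dB SPL.
Then apply −20·log₁₀(15/2.3) = -16.29 dB → 77.5 dB SPL.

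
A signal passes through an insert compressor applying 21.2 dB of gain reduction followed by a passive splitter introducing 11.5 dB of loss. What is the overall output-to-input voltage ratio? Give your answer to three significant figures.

0.0232

Net gain = (−21.2) + (−11.5) = -32.7 dB.
Voltage ratio = 10^(-32.7/20) = 0.0232.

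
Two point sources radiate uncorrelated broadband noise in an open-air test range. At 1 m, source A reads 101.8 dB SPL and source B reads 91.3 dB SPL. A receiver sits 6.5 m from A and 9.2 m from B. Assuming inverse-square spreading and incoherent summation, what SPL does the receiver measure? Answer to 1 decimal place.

At the listener: L_A = 101.8 − 20·log₁₀(6.5) = 85.54 dB; L_B = 91.3 − 20·log₁₀(9.2) = 72.02 dB.
Combined: 10·log₁₀(10^(85.54/10)+10^(72.02/10)) = 85.7 dB SPL.

85.7 dB SPL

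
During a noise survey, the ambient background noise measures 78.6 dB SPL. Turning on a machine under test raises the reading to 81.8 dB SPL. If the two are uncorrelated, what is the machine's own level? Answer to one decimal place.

Subtract intensities: L_src = 10·log₁₀(10^(L_total/10) − 10^(L_bg/10)).
L_src = 10·log₁₀(10^(81.8/10) − 10^(78.6/10)) = 10·log₁₀(78910000) = 79.0 dB SPL.

79.0 dB SPL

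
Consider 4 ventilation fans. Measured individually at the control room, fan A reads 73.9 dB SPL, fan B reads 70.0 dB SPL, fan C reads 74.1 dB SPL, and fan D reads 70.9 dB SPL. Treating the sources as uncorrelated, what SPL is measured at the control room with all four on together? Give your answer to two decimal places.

Incoherent sources sum as intensities:
L_total = 10·log₁₀(10^(73.9/10) + 10^(70.0/10) + 10^(74.1/10) + 10^(70.9/10)) = 10·log₁₀(72550000) = 78.61 dB SPL.

78.61 dB SPL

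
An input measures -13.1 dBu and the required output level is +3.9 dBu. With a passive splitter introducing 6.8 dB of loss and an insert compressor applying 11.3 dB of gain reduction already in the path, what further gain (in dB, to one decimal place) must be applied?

35.1 dB

The required make-up gain is the shortfall in the dB sum.
G = +3.9 − (-13.1) + 6.8 + 11.3 = 35.1 dB.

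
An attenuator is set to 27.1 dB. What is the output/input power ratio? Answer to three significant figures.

0.00195

Power ratio = 10^(dB/10).
10^(-27.1/10) = 10^(-2.710) = 0.00195.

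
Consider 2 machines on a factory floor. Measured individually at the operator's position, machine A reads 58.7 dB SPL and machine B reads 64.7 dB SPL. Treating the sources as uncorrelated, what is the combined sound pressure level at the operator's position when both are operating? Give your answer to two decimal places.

Incoherent sources sum as intensities:
L_total = 10·log₁₀(10^(58.7/10) + 10^(64.7/10)) = 10·log₁₀(3693000) = 65.67 dB SPL.

65.67 dB SPL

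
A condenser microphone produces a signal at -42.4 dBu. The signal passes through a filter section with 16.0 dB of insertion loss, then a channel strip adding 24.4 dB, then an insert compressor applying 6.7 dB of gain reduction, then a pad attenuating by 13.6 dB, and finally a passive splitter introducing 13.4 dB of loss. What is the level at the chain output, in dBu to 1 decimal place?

-67.7 dBu

Cascaded gains and losses add directly in dB.
-42.4 − 16.0 + 24.4 − 6.7 − 13.6 − 13.4 = -67.7 dBu.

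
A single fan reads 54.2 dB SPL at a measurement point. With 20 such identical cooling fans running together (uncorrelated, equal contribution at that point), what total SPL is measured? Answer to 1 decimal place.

67.2 dB SPL

20 equal incoherent sources raise the level by 10·log₁₀(20) = 13.01 dB.
L_total = 54.2 + 13.01 = 67.2 dB SPL.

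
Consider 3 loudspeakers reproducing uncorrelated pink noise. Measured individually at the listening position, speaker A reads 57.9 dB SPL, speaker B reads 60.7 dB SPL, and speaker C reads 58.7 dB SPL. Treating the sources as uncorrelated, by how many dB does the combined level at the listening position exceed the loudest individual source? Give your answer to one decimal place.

3.3 dB

Uncorrelated sources add in intensity (power), not in dB.
L_total = 10·log₁₀(10^(57.9/10) + 10^(60.7/10) + 10^(58.7/10)) = 64.04 dB SPL.
Excess over the loudest (60.7 dB): 64.04 − 60.7 = 3.3 dB.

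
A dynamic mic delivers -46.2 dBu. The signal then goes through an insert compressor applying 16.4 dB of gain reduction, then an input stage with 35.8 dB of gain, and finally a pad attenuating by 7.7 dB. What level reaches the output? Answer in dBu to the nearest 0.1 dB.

-34.5 dBu

Cascaded gains and losses add directly in dB.
-46.2 − 16.4 + 35.8 − 7.7 = -34.5 dBu.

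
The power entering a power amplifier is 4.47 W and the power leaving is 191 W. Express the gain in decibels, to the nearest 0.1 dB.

16.3 dB

For a power ratio, dB = 10·log₁₀(P₂/P₁).
10·log₁₀(191/4.47) = 10·log₁₀(42.73) = 16.3 dB.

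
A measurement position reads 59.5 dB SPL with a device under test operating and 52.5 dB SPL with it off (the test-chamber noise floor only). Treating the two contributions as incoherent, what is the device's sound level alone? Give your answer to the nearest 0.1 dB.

58.5 dB SPL

Remove the background by subtracting linear intensities:
L_src = 10·log₁₀(10^(59.5/10) − 10^(52.5/10)) = 10·log₁₀(713400) = 58.5 dB SPL.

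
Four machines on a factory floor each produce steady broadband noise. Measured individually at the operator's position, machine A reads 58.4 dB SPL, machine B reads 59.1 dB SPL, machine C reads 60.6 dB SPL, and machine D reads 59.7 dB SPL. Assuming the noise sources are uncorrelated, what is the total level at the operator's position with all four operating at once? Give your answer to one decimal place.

Incoherent sources sum as intensities:
L_total = 10·log₁₀(10^(58.4/10) + 10^(59.1/10) + 10^(60.6/10) + 10^(59.7/10)) = 10·log₁₀(3586000) = 65.5 dB SPL.

65.5 dB SPL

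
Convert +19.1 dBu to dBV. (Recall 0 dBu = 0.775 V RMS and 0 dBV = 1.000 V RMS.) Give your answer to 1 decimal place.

+16.9 dBV

The offset between the scales is 20·log₁₀(0.775/1.000) = −2.214 dB.
So dBV = +19.1 − 2.214 = +16.9 dBV.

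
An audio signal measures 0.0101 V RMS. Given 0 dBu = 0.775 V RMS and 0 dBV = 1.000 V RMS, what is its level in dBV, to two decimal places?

-39.91 dBV

dBV = 20·log₁₀(V / 1.000 V).
20·log₁₀(0.0101/1.000) = -39.91 dBV.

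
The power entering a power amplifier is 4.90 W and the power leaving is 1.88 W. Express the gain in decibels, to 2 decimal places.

-4.16 dB

For a power ratio, dB = 10·log₁₀(P₂/P₁).
10·log₁₀(1.88/4.90) = 10·log₁₀(0.3837) = -4.16 dB.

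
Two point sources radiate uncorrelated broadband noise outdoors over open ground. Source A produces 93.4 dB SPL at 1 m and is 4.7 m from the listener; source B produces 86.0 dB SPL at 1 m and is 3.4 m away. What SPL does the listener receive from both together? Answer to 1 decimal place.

81.3 dB SPL

At the listener: L_A = 93.4 − 20·log₁₀(4.7) = 79.96 dB; L_B = 86.0 − 20·log₁₀(3.4) = 75.37 dB.
Combined: 10·log₁₀(10^(79.96/10)+10^(75.37/10)) = 81.3 dB SPL.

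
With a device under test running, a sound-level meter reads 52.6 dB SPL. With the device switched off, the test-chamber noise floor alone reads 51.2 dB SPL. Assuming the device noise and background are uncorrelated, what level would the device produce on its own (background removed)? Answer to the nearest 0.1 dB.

Remove the background by subtracting linear intensities:
L_src = 10·log₁₀(10^(52.6/10) − 10^(51.2/10)) = 10·log₁₀(50140) = 47.0 dB SPL.

47.0 dB SPL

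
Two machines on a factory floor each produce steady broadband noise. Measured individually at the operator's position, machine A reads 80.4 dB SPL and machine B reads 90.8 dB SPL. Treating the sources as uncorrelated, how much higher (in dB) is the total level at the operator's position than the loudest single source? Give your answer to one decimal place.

0.4 dB

Add the sources as powers (linear), then convert back to dB:
L_total = 10·log₁₀(10^(80.4/10) + 10^(90.8/10)) = 91.18 dB SPL.
Excess over the loudest (90.8 dB): 91.18 − 90.8 = 0.4 dB.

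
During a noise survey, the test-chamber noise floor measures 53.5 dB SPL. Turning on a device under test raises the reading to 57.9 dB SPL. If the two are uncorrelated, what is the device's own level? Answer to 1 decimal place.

Remove the background by subtracting linear intensities:
L_src = 10·log₁₀(10^(57.9/10) − 10^(53.5/10)) = 10·log₁₀(392700) = 55.9 dB SPL.

55.9 dB SPL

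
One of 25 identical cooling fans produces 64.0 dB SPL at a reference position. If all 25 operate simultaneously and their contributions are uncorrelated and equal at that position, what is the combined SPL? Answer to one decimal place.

25 equal incoherent sources raise the level by 10·log₁₀(25) = 13.98 dB.
L_total = 64.0 + 13.98 = 78.0 dB SPL.

78.0 dB SPL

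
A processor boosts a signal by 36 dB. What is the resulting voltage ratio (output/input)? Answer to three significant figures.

Voltage ratio = 10^(dB/20).
10^(36/20) = 10^(1.800) = 63.1.

63.1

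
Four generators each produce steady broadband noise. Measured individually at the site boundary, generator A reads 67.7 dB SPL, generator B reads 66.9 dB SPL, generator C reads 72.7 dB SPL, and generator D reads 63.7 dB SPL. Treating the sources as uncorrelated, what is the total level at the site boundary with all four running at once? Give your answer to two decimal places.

Uncorrelated sources add in intensity (power), not in dB.
L_total = 10·log₁₀(10^(67.7/10) + 10^(66.9/10) + 10^(72.7/10) + 10^(63.7/10)) = 10·log₁₀(31750000) = 75.02 dB SPL.

75.02 dB SPL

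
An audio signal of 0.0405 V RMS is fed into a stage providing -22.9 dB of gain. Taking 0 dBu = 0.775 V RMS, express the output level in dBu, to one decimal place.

Input level: 20·log₁₀(0.0405/0.775) = -25.64 dBu.
Output: -25.64 − 22.9 = -48.5 dBu.

-48.5 dBu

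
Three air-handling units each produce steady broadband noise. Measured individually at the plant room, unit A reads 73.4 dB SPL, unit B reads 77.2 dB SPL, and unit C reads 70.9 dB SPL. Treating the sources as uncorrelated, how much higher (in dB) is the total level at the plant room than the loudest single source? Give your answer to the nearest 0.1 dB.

Incoherent sources sum as intensities:
L_total = 10·log₁₀(10^(73.4/10) + 10^(77.2/10) + 10^(70.9/10)) = 79.38 dB SPL.
Excess over the loudest (77.2 dB): 79.38 − 77.2 = 2.2 dB.

2.2 dB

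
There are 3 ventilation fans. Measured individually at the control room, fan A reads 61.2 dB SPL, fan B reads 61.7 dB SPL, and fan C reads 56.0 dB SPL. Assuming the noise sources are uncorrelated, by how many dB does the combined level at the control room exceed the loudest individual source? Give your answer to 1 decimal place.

3.3 dB

Uncorrelated sources add in intensity (power), not in dB.
L_total = 10·log₁₀(10^(61.2/10) + 10^(61.7/10) + 10^(56.0/10)) = 65.05 dB SPL.
Excess over the loudest (61.7 dB): 65.05 − 61.7 = 3.3 dB.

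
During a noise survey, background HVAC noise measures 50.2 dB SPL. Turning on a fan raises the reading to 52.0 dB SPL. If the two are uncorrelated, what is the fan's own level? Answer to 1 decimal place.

Remove the background by subtracting linear intensities:
L_src = 10·log₁₀(10^(52.0/10) − 10^(50.2/10)) = 10·log₁₀(53780) = 47.3 dB SPL.

47.3 dB SPL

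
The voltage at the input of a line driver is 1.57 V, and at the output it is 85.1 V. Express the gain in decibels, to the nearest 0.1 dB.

34.7 dB

Voltage is an amplitude quantity, so gain = 20·log₁₀(V_out/V_in).
20·log₁₀(85.1/1.57) = 20·log₁₀(54.20) = 34.7 dB.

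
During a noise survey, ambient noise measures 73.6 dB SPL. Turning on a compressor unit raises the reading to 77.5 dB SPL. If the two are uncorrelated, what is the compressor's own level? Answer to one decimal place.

Subtract intensities: L_src = 10·log₁₀(10^(L_total/10) − 10^(L_bg/10)).
L_src = 10·log₁₀(10^(77.5/10) − 10^(73.6/10)) = 10·log₁₀(33330000) = 75.2 dB SPL.

75.2 dB SPL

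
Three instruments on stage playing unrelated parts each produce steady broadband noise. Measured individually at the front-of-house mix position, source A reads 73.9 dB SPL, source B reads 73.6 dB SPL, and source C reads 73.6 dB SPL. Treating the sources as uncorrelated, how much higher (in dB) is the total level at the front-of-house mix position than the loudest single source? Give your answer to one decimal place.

4.6 dB

Incoherent sources sum as intensities:
L_total = 10·log₁₀(10^(73.9/10) + 10^(73.6/10) + 10^(73.6/10)) = 78.47 dB SPL.
Excess over the loudest (73.9 dB): 78.47 − 73.9 = 4.6 dB.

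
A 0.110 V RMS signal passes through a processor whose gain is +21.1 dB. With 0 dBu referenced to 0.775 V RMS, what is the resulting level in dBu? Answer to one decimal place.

Input level: 20·log₁₀(0.110/0.775) = -16.96 dBu.
Output: -16.96 + 21.1 = +4.1 dBu.

+4.1 dBu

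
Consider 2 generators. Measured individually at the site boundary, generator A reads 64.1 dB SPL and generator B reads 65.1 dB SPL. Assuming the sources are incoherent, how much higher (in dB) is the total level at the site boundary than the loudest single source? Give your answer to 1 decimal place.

2.5 dB

Incoherent sources sum as intensities:
L_total = 10·log₁₀(10^(64.1/10) + 10^(65.1/10)) = 67.64 dB SPL.
Excess over the loudest (65.1 dB): 67.64 − 65.1 = 2.5 dB.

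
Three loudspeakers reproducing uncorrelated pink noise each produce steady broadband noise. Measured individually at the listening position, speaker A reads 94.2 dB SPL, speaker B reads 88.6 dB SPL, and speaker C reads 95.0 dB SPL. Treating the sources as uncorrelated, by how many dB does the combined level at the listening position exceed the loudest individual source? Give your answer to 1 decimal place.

3.1 dB

Uncorrelated sources add in intensity (power), not in dB.
L_total = 10·log₁₀(10^(94.2/10) + 10^(88.6/10) + 10^(95.0/10)) = 98.14 dB SPL.
Excess over the loudest (95.0 dB): 98.14 − 95.0 = 3.1 dB.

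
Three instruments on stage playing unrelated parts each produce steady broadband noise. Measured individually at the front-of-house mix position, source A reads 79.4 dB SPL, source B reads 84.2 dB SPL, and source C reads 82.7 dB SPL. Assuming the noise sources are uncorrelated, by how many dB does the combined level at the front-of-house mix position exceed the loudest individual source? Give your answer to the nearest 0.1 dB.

Add the sources as powers (linear), then convert back to dB:
L_total = 10·log₁₀(10^(79.4/10) + 10^(84.2/10) + 10^(82.7/10)) = 87.29 dB SPL.
Excess over the loudest (84.2 dB): 87.29 − 84.2 = 3.1 dB.

3.1 dB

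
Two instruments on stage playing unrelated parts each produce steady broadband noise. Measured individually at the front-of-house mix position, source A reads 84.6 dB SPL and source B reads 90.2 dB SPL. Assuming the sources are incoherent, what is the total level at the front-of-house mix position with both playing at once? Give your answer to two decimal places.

91.26 dB SPL

Add the sources as powers (linear), then convert back to dB:
L_total = 10·log₁₀(10^(84.6/10) + 10^(90.2/10)) = 10·log₁₀(1336000000) = 91.26 dB SPL.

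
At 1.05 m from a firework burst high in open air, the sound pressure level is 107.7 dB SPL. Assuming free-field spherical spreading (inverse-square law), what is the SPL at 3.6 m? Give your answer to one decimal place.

97.0 dB SPL

Inverse-square spreading gives ΔL = −20·log₁₀(d₂/d₁).
ΔL = −20·log₁₀(3.6/1.05) = -10.70 dB, so L₂ = 107.7 + (-10.70) = 97.0 dB SPL.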